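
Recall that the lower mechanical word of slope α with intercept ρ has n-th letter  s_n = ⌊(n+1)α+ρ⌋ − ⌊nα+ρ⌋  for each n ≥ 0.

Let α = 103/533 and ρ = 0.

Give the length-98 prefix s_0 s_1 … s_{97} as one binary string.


00000100001000010000100001000001000010000100001000010000100000100001000010000100001000010000010000

n=0: ⌊(1·103)/533⌋ − ⌊(0·103)/533⌋ = ⌊103/533⌋ − ⌊0/533⌋ = 0 − 0 = 0
n=1: ⌊(2·103)/533⌋ − ⌊(1·103)/533⌋ = ⌊206/533⌋ − ⌊103/533⌋ = 0 − 0 = 0
n=2: ⌊(3·103)/533⌋ − ⌊(2·103)/533⌋ = ⌊309/533⌋ − ⌊206/533⌋ = 0 − 0 = 0
n=3: ⌊(4·103)/533⌋ − ⌊(3·103)/533⌋ = ⌊412/533⌋ − ⌊309/533⌋ = 0 − 0 = 0
n=4: ⌊(5·103)/533⌋ − ⌊(4·103)/533⌋ = ⌊515/533⌋ − ⌊412/533⌋ = 0 − 0 = 0
n=5: ⌊(6·103)/533⌋ − ⌊(5·103)/533⌋ = ⌊618/533⌋ − ⌊515/533⌋ = 1 − 0 = 1
n=6: ⌊(7·103)/533⌋ − ⌊(6·103)/533⌋ = ⌊721/533⌋ − ⌊618/533⌋ = 1 − 1 = 0
n=7: ⌊(8·103)/533⌋ − ⌊(7·103)/533⌋ = ⌊824/533⌋ − ⌊721/533⌋ = 1 − 1 = 0
n=8: ⌊(9·103)/533⌋ − ⌊(8·103)/533⌋ = ⌊927/533⌋ − ⌊824/533⌋ = 1 − 1 = 0
n=9: ⌊(10·103)/533⌋ − ⌊(9·103)/533⌋ = ⌊1030/533⌋ − ⌊927/533⌋ = 1 − 1 = 0
n=10: ⌊(11·103)/533⌋ − ⌊(10·103)/533⌋ = ⌊1133/533⌋ − ⌊1030/533⌋ = 2 − 1 = 1
n=11: ⌊(12·103)/533⌋ − ⌊(11·103)/533⌋ = ⌊1236/533⌋ − ⌊1133/533⌋ = 2 − 2 = 0
n=12: ⌊(13·103)/533⌋ − ⌊(12·103)/533⌋ = ⌊1339/533⌋ − ⌊1236/533⌋ = 2 − 2 = 0
n=13: ⌊(14·103)/533⌋ − ⌊(13·103)/533⌋ = ⌊1442/533⌋ − ⌊1339/533⌋ = 2 − 2 = 0
n=14: ⌊(15·103)/533⌋ − ⌊(14·103)/533⌋ = ⌊1545/533⌋ − ⌊1442/533⌋ = 2 − 2 = 0
n=15: ⌊(16·103)/533⌋ − ⌊(15·103)/533⌋ = ⌊1648/533⌋ − ⌊1545/533⌋ = 3 − 2 = 1
n=16: ⌊(17·103)/533⌋ − ⌊(16·103)/533⌋ = ⌊1751/533⌋ − ⌊1648/533⌋ = 3 − 3 = 0
n=17: ⌊(18·103)/533⌋ − ⌊(17·103)/533⌋ = ⌊1854/533⌋ − ⌊1751/533⌋ = 3 − 3 = 0
n=18: ⌊(19·103)/533⌋ − ⌊(18·103)/533⌋ = ⌊1957/533⌋ − ⌊1854/533⌋ = 3 − 3 = 0
n=19: ⌊(20·103)/533⌋ − ⌊(19·103)/533⌋ = ⌊2060/533⌋ − ⌊1957/533⌋ = 3 − 3 = 0
n=20: ⌊(21·103)/533⌋ − ⌊(20·103)/533⌋ = ⌊2163/533⌋ − ⌊2060/533⌋ = 4 − 3 = 1
n=21: ⌊(22·103)/533⌋ − ⌊(21·103)/533⌋ = ⌊2266/533⌋ − ⌊2163/533⌋ = 4 − 4 = 0
n=22: ⌊(23·103)/533⌋ − ⌊(22·103)/533⌋ = ⌊2369/533⌋ − ⌊2266/533⌋ = 4 − 4 = 0
n=23: ⌊(24·103)/533⌋ − ⌊(23·103)/533⌋ = ⌊2472/533⌋ − ⌊2369/533⌋ = 4 − 4 = 0
n=24: ⌊(25·103)/533⌋ − ⌊(24·103)/533⌋ = ⌊2575/533⌋ − ⌊2472/533⌋ = 4 − 4 = 0
n=25: ⌊(26·103)/533⌋ − ⌊(25·103)/533⌋ = ⌊2678/533⌋ − ⌊2575/533⌋ = 5 − 4 = 1
n=26: ⌊(27·103)/533⌋ − ⌊(26·103)/533⌋ = ⌊2781/533⌋ − ⌊2678/533⌋ = 5 − 5 = 0
n=27: ⌊(28·103)/533⌋ − ⌊(27·103)/533⌋ = ⌊2884/533⌋ − ⌊2781/533⌋ = 5 − 5 = 0
n=28: ⌊(29·103)/533⌋ − ⌊(28·103)/533⌋ = ⌊2987/533⌋ − ⌊2884/533⌋ = 5 − 5 = 0
n=29: ⌊(30·103)/533⌋ − ⌊(29·103)/533⌋ = ⌊3090/533⌋ − ⌊2987/533⌋ = 5 − 5 = 0
n=30: ⌊(31·103)/533⌋ − ⌊(30·103)/533⌋ = ⌊3193/533⌋ − ⌊3090/533⌋ = 5 − 5 = 0
n=31: ⌊(32·103)/533⌋ − ⌊(31·103)/533⌋ = ⌊3296/533⌋ − ⌊3193/533⌋ = 6 − 5 = 1
n=32: ⌊(33·103)/533⌋ − ⌊(32·103)/533⌋ = ⌊3399/533⌋ − ⌊3296/533⌋ = 6 − 6 = 0
n=33: ⌊(34·103)/533⌋ − ⌊(33·103)/533⌋ = ⌊3502/533⌋ − ⌊3399/533⌋ = 6 − 6 = 0
n=34: ⌊(35·103)/533⌋ − ⌊(34·103)/533⌋ = ⌊3605/533⌋ − ⌊3502/533⌋ = 6 − 6 = 0
n=35: ⌊(36·103)/533⌋ − ⌊(35·103)/533⌋ = ⌊3708/533⌋ − ⌊3605/533⌋ = 6 − 6 = 0
n=36: ⌊(37·103)/533⌋ − ⌊(36·103)/533⌋ = ⌊3811/533⌋ − ⌊3708/533⌋ = 7 − 6 = 1
n=37: ⌊(38·103)/533⌋ − ⌊(37·103)/533⌋ = ⌊3914/533⌋ − ⌊3811/533⌋ = 7 − 7 = 0
n=38: ⌊(39·103)/533⌋ − ⌊(38·103)/533⌋ = ⌊4017/533⌋ − ⌊3914/533⌋ = 7 − 7 = 0
n=39: ⌊(40·103)/533⌋ − ⌊(39·103)/533⌋ = ⌊4120/533⌋ − ⌊4017/533⌋ = 7 − 7 = 0
n=40: ⌊(41·103)/533⌋ − ⌊(40·103)/533⌋ = ⌊4223/533⌋ − ⌊4120/533⌋ = 7 − 7 = 0
n=41: ⌊(42·103)/533⌋ − ⌊(41·103)/533⌋ = ⌊4326/533⌋ − ⌊4223/533⌋ = 8 − 7 = 1
n=42: ⌊(43·103)/533⌋ − ⌊(42·103)/533⌋ = ⌊4429/533⌋ − ⌊4326/533⌋ = 8 − 8 = 0
n=43: ⌊(44·103)/533⌋ − ⌊(43·103)/533⌋ = ⌊4532/533⌋ − ⌊4429/533⌋ = 8 − 8 = 0
n=44: ⌊(45·103)/533⌋ − ⌊(44·103)/533⌋ = ⌊4635/533⌋ − ⌊4532/533⌋ = 8 − 8 = 0
n=45: ⌊(46·103)/533⌋ − ⌊(45·103)/533⌋ = ⌊4738/533⌋ − ⌊4635/533⌋ = 8 − 8 = 0
n=46: ⌊(47·103)/533⌋ − ⌊(46·103)/533⌋ = ⌊4841/533⌋ − ⌊4738/533⌋ = 9 − 8 = 1
n=47: ⌊(48·103)/533⌋ − ⌊(47·103)/533⌋ = ⌊4944/533⌋ − ⌊4841/533⌋ = 9 − 9 = 0
n=48: ⌊(49·103)/533⌋ − ⌊(48·103)/533⌋ = ⌊5047/533⌋ − ⌊4944/533⌋ = 9 − 9 = 0
n=49: ⌊(50·103)/533⌋ − ⌊(49·103)/533⌋ = ⌊5150/533⌋ − ⌊5047/533⌋ = 9 − 9 = 0
n=50: ⌊(51·103)/533⌋ − ⌊(50·103)/533⌋ = ⌊5253/533⌋ − ⌊5150/533⌋ = 9 − 9 = 0
n=51: ⌊(52·103)/533⌋ − ⌊(51·103)/533⌋ = ⌊5356/533⌋ − ⌊5253/533⌋ = 10 − 9 = 1
n=52: ⌊(53·103)/533⌋ − ⌊(52·103)/533⌋ = ⌊5459/533⌋ − ⌊5356/533⌋ = 10 − 10 = 0
n=53: ⌊(54·103)/533⌋ − ⌊(53·103)/533⌋ = ⌊5562/533⌋ − ⌊5459/533⌋ = 10 − 10 = 0
n=54: ⌊(55·103)/533⌋ − ⌊(54·103)/533⌋ = ⌊5665/533⌋ − ⌊5562/533⌋ = 10 − 10 = 0
n=55: ⌊(56·103)/533⌋ − ⌊(55·103)/533⌋ = ⌊5768/533⌋ − ⌊5665/533⌋ = 10 − 10 = 0
n=56: ⌊(57·103)/533⌋ − ⌊(56·103)/533⌋ = ⌊5871/533⌋ − ⌊5768/533⌋ = 11 − 10 = 1
n=57: ⌊(58·103)/533⌋ − ⌊(57·103)/533⌋ = ⌊5974/533⌋ − ⌊5871/533⌋ = 11 − 11 = 0
n=58: ⌊(59·103)/533⌋ − ⌊(58·103)/533⌋ = ⌊6077/533⌋ − ⌊5974/533⌋ = 11 − 11 = 0
n=59: ⌊(60·103)/533⌋ − ⌊(59·103)/533⌋ = ⌊6180/533⌋ − ⌊6077/533⌋ = 11 − 11 = 0
n=60: ⌊(61·103)/533⌋ − ⌊(60·103)/533⌋ = ⌊6283/533⌋ − ⌊6180/533⌋ = 11 − 11 = 0
n=61: ⌊(62·103)/533⌋ − ⌊(61·103)/533⌋ = ⌊6386/533⌋ − ⌊6283/533⌋ = 11 − 11 = 0
n=62: ⌊(63·103)/533⌋ − ⌊(62·103)/533⌋ = ⌊6489/533⌋ − ⌊6386/533⌋ = 12 − 11 = 1
n=63: ⌊(64·103)/533⌋ − ⌊(63·103)/533⌋ = ⌊6592/533⌋ − ⌊6489/533⌋ = 12 − 12 = 0
n=64: ⌊(65·103)/533⌋ − ⌊(64·103)/533⌋ = ⌊6695/533⌋ − ⌊6592/533⌋ = 12 − 12 = 0
n=65: ⌊(66·103)/533⌋ − ⌊(65·103)/533⌋ = ⌊6798/533⌋ − ⌊6695/533⌋ = 12 − 12 = 0
n=66: ⌊(67·103)/533⌋ − ⌊(66·103)/533⌋ = ⌊6901/533⌋ − ⌊6798/533⌋ = 12 − 12 = 0
n=67: ⌊(68·103)/533⌋ − ⌊(67·103)/533⌋ = ⌊7004/533⌋ − ⌊6901/533⌋ = 13 − 12 = 1
n=68: ⌊(69·103)/533⌋ − ⌊(68·103)/533⌋ = ⌊7107/533⌋ − ⌊7004/533⌋ = 13 − 13 = 0
n=69: ⌊(70·103)/533⌋ − ⌊(69·103)/533⌋ = ⌊7210/533⌋ − ⌊7107/533⌋ = 13 − 13 = 0
n=70: ⌊(71·103)/533⌋ − ⌊(70·103)/533⌋ = ⌊7313/533⌋ − ⌊7210/533⌋ = 13 − 13 = 0
n=71: ⌊(72·103)/533⌋ − ⌊(71·103)/533⌋ = ⌊7416/533⌋ − ⌊7313/533⌋ = 13 − 13 = 0
n=72: ⌊(73·103)/533⌋ − ⌊(72·103)/533⌋ = ⌊7519/533⌋ − ⌊7416/533⌋ = 14 − 13 = 1
n=73: ⌊(74·103)/533⌋ − ⌊(73·103)/533⌋ = ⌊7622/533⌋ − ⌊7519/533⌋ = 14 − 14 = 0
n=74: ⌊(75·103)/533⌋ − ⌊(74·103)/533⌋ = ⌊7725/533⌋ − ⌊7622/533⌋ = 14 − 14 = 0
n=75: ⌊(76·103)/533⌋ − ⌊(75·103)/533⌋ = ⌊7828/533⌋ − ⌊7725/533⌋ = 14 − 14 = 0
n=76: ⌊(77·103)/533⌋ − ⌊(76·103)/533⌋ = ⌊7931/533⌋ − ⌊7828/533⌋ = 14 − 14 = 0
n=77: ⌊(78·103)/533⌋ − ⌊(77·103)/533⌋ = ⌊8034/533⌋ − ⌊7931/533⌋ = 15 − 14 = 1
n=78: ⌊(79·103)/533⌋ − ⌊(78·103)/533⌋ = ⌊8137/533⌋ − ⌊8034/533⌋ = 15 − 15 = 0
n=79: ⌊(80·103)/533⌋ − ⌊(79·103)/533⌋ = ⌊8240/533⌋ − ⌊8137/533⌋ = 15 − 15 = 0
n=80: ⌊(81·103)/533⌋ − ⌊(80·103)/533⌋ = ⌊8343/533⌋ − ⌊8240/533⌋ = 15 − 15 = 0
n=81: ⌊(82·103)/533⌋ − ⌊(81·103)/533⌋ = ⌊8446/533⌋ − ⌊8343/533⌋ = 15 − 15 = 0
n=82: ⌊(83·103)/533⌋ − ⌊(82·103)/533⌋ = ⌊8549/533⌋ − ⌊8446/533⌋ = 16 − 15 = 1
n=83: ⌊(84·103)/533⌋ − ⌊(83·103)/533⌋ = ⌊8652/533⌋ − ⌊8549/533⌋ = 16 − 16 = 0
n=84: ⌊(85·103)/533⌋ − ⌊(84·103)/533⌋ = ⌊8755/533⌋ − ⌊8652/533⌋ = 16 − 16 = 0
n=85: ⌊(86·103)/533⌋ − ⌊(85·103)/533⌋ = ⌊8858/533⌋ − ⌊8755/533⌋ = 16 − 16 = 0
n=86: ⌊(87·103)/533⌋ − ⌊(86·103)/533⌋ = ⌊8961/533⌋ − ⌊8858/533⌋ = 16 − 16 = 0
n=87: ⌊(88·103)/533⌋ − ⌊(87·103)/533⌋ = ⌊9064/533⌋ − ⌊8961/533⌋ = 17 − 16 = 1
n=88: ⌊(89·103)/533⌋ − ⌊(88·103)/533⌋ = ⌊9167/533⌋ − ⌊9064/533⌋ = 17 − 17 = 0
n=89: ⌊(90·103)/533⌋ − ⌊(89·103)/533⌋ = ⌊9270/533⌋ − ⌊9167/533⌋ = 17 − 17 = 0
n=90: ⌊(91·103)/533⌋ − ⌊(90·103)/533⌋ = ⌊9373/533⌋ − ⌊9270/533⌋ = 17 − 17 = 0
n=91: ⌊(92·103)/533⌋ − ⌊(91·103)/533⌋ = ⌊9476/533⌋ − ⌊9373/533⌋ = 17 − 17 = 0
n=92: ⌊(93·103)/533⌋ − ⌊(92·103)/533⌋ = ⌊9579/533⌋ − ⌊9476/533⌋ = 17 − 17 = 0
n=93: ⌊(94·103)/533⌋ − ⌊(93·103)/533⌋ = ⌊9682/533⌋ − ⌊9579/533⌋ = 18 − 17 = 1
n=94: ⌊(95·103)/533⌋ − ⌊(94·103)/533⌋ = ⌊9785/533⌋ − ⌊9682/533⌋ = 18 − 18 = 0
n=95: ⌊(96·103)/533⌋ − ⌊(95·103)/533⌋ = ⌊9888/533⌋ − ⌊9785/533⌋ = 18 − 18 = 0
n=96: ⌊(97·103)/533⌋ − ⌊(96·103)/533⌋ = ⌊9991/533⌋ − ⌊9888/533⌋ = 18 − 18 = 0
n=97: ⌊(98·103)/533⌋ − ⌊(97·103)/533⌋ = ⌊10094/533⌋ − ⌊9991/533⌋ = 18 − 18 = 0


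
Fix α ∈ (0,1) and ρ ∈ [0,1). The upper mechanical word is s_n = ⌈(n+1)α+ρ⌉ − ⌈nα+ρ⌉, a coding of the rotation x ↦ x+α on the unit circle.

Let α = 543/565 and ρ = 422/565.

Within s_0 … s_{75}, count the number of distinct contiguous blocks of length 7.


t_n = ⌈(n·543+422)/565⌉ for n = 0 … 76:
  n=0…9: ⌈422/565⌉=1 ⌈965/565⌉=2 ⌈1508/565⌉=3 ⌈2051/565⌉=4 ⌈2594/565⌉=5 ⌈3137/565⌉=6 ⌈3680/565⌉=7 ⌈4223/565⌉=8 ⌈4766/565⌉=9 ⌈5309/565⌉=10
  n=10…19: ⌈5852/565⌉=11 ⌈6395/565⌉=12 ⌈6938/565⌉=13 ⌈7481/565⌉=14 ⌈8024/565⌉=15 ⌈8567/565⌉=16 ⌈9110/565⌉=17 ⌈9653/565⌉=18 ⌈10196/565⌉=19 ⌈10739/565⌉=20
  n=20…29: ⌈11282/565⌉=20 ⌈11825/565⌉=21 ⌈12368/565⌉=22 ⌈12911/565⌉=23 ⌈13454/565⌉=24 ⌈13997/565⌉=25 ⌈14540/565⌉=26 ⌈15083/565⌉=27 ⌈15626/565⌉=28 ⌈16169/565⌉=29
  n=30…39: ⌈16712/565⌉=30 ⌈17255/565⌉=31 ⌈17798/565⌉=32 ⌈18341/565⌉=33 ⌈18884/565⌉=34 ⌈19427/565⌉=35 ⌈19970/565⌉=36 ⌈20513/565⌉=37 ⌈21056/565⌉=38 ⌈21599/565⌉=39
  n=40…49: ⌈22142/565⌉=40 ⌈22685/565⌉=41 ⌈23228/565⌉=42 ⌈23771/565⌉=43 ⌈24314/565⌉=44 ⌈24857/565⌉=44 ⌈25400/565⌉=45 ⌈25943/565⌉=46 ⌈26486/565⌉=47 ⌈27029/565⌉=48
  n=50…59: ⌈27572/565⌉=49 ⌈28115/565⌉=50 ⌈28658/565⌉=51 ⌈29201/565⌉=52 ⌈29744/565⌉=53 ⌈30287/565⌉=54 ⌈30830/565⌉=55 ⌈31373/565⌉=56 ⌈31916/565⌉=57 ⌈32459/565⌉=58
  n=60…69: ⌈33002/565⌉=59 ⌈33545/565⌉=60 ⌈34088/565⌉=61 ⌈34631/565⌉=62 ⌈35174/565⌉=63 ⌈35717/565⌉=64 ⌈36260/565⌉=65 ⌈36803/565⌉=66 ⌈37346/565⌉=67 ⌈37889/565⌉=68
  n=70…76: ⌈38432/565⌉=69 ⌈38975/565⌉=69 ⌈39518/565⌉=70 ⌈40061/565⌉=71 ⌈40604/565⌉=72 ⌈41147/565⌉=73 ⌈41690/565⌉=74
s_n = t_(n+1) − t_n for n = 0 … 75 gives
prefix = 1111111111111111111011111111111111111111111101111111111111111111111111011111
slide a length-7 window over [0..6] … [69..75] (70 windows); first occurrence of each distinct factor:
  [  0..  6] 1111111
  [ 13.. 19] 1111110
  [ 14.. 20] 1111101
  [ 15.. 21] 1111011
  [ 16.. 22] 1110111
  [ 17.. 23] 1101111
  [ 18.. 24] 1011111
  [ 19.. 25] 0111111
  (the other 62 windows repeat one of these)
distinct factors: {0111111, 1011111, 1101111, 1110111, 1111011, 1111101, 1111110, 1111111}
count = 8  (Sturmian bound for length 7 is 8)

8


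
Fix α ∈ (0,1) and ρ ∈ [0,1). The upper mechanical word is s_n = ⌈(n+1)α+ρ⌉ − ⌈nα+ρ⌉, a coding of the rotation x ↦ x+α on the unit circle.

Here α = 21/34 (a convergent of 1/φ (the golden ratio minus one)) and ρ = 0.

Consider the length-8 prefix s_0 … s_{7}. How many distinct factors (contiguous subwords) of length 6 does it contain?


t_n = ⌈(n·21)/34⌉ for n = 0 … 8:
  n=0…8: ⌈0/34⌉=0 ⌈21/34⌉=1 ⌈42/34⌉=2 ⌈63/34⌉=2 ⌈84/34⌉=3 ⌈105/34⌉=4 ⌈126/34⌉=4 ⌈147/34⌉=5 ⌈168/34⌉=5
s_n = t_(n+1) − t_n for n = 0 … 7 gives
prefix = 11011010
slide a length-6 window over [0..5] … [2..7] (3 windows); first occurrence of each distinct factor:
  [  0..  5] 110110
  [  1..  6] 101101
  [  2..  7] 011010
distinct factors: {011010, 101101, 110110}
count = 3  (Sturmian bound for length 6 is 7)

3


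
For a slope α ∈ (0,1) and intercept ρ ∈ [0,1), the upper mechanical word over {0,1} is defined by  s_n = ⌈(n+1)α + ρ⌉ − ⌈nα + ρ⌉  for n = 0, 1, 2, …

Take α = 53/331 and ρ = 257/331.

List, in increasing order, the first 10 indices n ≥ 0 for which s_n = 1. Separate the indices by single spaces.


n=0: ⌈310/331⌉−⌈257/331⌉ = 1−1 = 0
n=1: ⌈363/331⌉−⌈310/331⌉ = 2−1 = 1  ← one
n=2: ⌈416/331⌉−⌈363/331⌉ = 2−2 = 0
n=3: ⌈469/331⌉−⌈416/331⌉ = 2−2 = 0
n=4: ⌈522/331⌉−⌈469/331⌉ = 2−2 = 0
n=5: ⌈575/331⌉−⌈522/331⌉ = 2−2 = 0
n=6: ⌈628/331⌉−⌈575/331⌉ = 2−2 = 0
n=7: ⌈681/331⌉−⌈628/331⌉ = 3−2 = 1  ← one
n=8: ⌈734/331⌉−⌈681/331⌉ = 3−3 = 0
n=9: ⌈787/331⌉−⌈734/331⌉ = 3−3 = 0
n=10: ⌈840/331⌉−⌈787/331⌉ = 3−3 = 0
n=11: ⌈893/331⌉−⌈840/331⌉ = 3−3 = 0
n=12: ⌈946/331⌉−⌈893/331⌉ = 3−3 = 0
n=13: ⌈999/331⌉−⌈946/331⌉ = 4−3 = 1  ← one
n=14: ⌈1052/331⌉−⌈999/331⌉ = 4−4 = 0
n=15: ⌈1105/331⌉−⌈1052/331⌉ = 4−4 = 0
n=16: ⌈1158/331⌉−⌈1105/331⌉ = 4−4 = 0
n=17: ⌈1211/331⌉−⌈1158/331⌉ = 4−4 = 0
n=18: ⌈1264/331⌉−⌈1211/331⌉ = 4−4 = 0
n=19: ⌈1317/331⌉−⌈1264/331⌉ = 4−4 = 0
n=20: ⌈1370/331⌉−⌈1317/331⌉ = 5−4 = 1  ← one
n=21: ⌈1423/331⌉−⌈1370/331⌉ = 5−5 = 0
n=22: ⌈1476/331⌉−⌈1423/331⌉ = 5−5 = 0
n=23: ⌈1529/331⌉−⌈1476/331⌉ = 5−5 = 0
n=24: ⌈1582/331⌉−⌈1529/331⌉ = 5−5 = 0
n=25: ⌈1635/331⌉−⌈1582/331⌉ = 5−5 = 0
n=26: ⌈1688/331⌉−⌈1635/331⌉ = 6−5 = 1  ← one
n=27: ⌈1741/331⌉−⌈1688/331⌉ = 6−6 = 0
n=28: ⌈1794/331⌉−⌈1741/331⌉ = 6−6 = 0
n=29: ⌈1847/331⌉−⌈1794/331⌉ = 6−6 = 0
n=30: ⌈1900/331⌉−⌈1847/331⌉ = 6−6 = 0
n=31: ⌈1953/331⌉−⌈1900/331⌉ = 6−6 = 0
n=32: ⌈2006/331⌉−⌈1953/331⌉ = 7−6 = 1  ← one
n=33: ⌈2059/331⌉−⌈2006/331⌉ = 7−7 = 0
n=34: ⌈2112/331⌉−⌈2059/331⌉ = 7−7 = 0
n=35: ⌈2165/331⌉−⌈2112/331⌉ = 7−7 = 0
n=36: ⌈2218/331⌉−⌈2165/331⌉ = 7−7 = 0
n=37: ⌈2271/331⌉−⌈2218/331⌉ = 7−7 = 0
n=38: ⌈2324/331⌉−⌈2271/331⌉ = 8−7 = 1  ← one
n=39: ⌈2377/331⌉−⌈2324/331⌉ = 8−8 = 0
n=40: ⌈2430/331⌉−⌈2377/331⌉ = 8−8 = 0
n=41: ⌈2483/331⌉−⌈2430/331⌉ = 8−8 = 0
n=42: ⌈2536/331⌉−⌈2483/331⌉ = 8−8 = 0
n=43: ⌈2589/331⌉−⌈2536/331⌉ = 8−8 = 0
n=44: ⌈2642/331⌉−⌈2589/331⌉ = 8−8 = 0
n=45: ⌈2695/331⌉−⌈2642/331⌉ = 9−8 = 1  ← one
n=46: ⌈2748/331⌉−⌈2695/331⌉ = 9−9 = 0
n=47: ⌈2801/331⌉−⌈2748/331⌉ = 9−9 = 0
n=48: ⌈2854/331⌉−⌈2801/331⌉ = 9−9 = 0
n=49: ⌈2907/331⌉−⌈2854/331⌉ = 9−9 = 0
n=50: ⌈2960/331⌉−⌈2907/331⌉ = 9−9 = 0
n=51: ⌈3013/331⌉−⌈2960/331⌉ = 10−9 = 1  ← one
n=52: ⌈3066/331⌉−⌈3013/331⌉ = 10−10 = 0
n=53: ⌈3119/331⌉−⌈3066/331⌉ = 10−10 = 0
n=54: ⌈3172/331⌉−⌈3119/331⌉ = 10−10 = 0
n=55: ⌈3225/331⌉−⌈3172/331⌉ = 10−10 = 0
n=56: ⌈3278/331⌉−⌈3225/331⌉ = 10−10 = 0
n=57: ⌈3331/331⌉−⌈3278/331⌉ = 11−10 = 1  ← one
positions of the first 10 ones: 1 7 13 20 26 32 38 45 51 57

1 7 13 20 26 32 38 45 51 57


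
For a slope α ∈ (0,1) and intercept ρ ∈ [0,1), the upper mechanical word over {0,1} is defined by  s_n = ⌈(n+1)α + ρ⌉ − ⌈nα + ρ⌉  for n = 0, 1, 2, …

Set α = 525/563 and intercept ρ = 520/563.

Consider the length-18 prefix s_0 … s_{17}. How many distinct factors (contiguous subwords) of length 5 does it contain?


t_n = ⌈(n·525+520)/563⌉ for n = 0 … 18:
  n=0…9: ⌈520/563⌉=1 ⌈1045/563⌉=2 ⌈1570/563⌉=3 ⌈2095/563⌉=4 ⌈2620/563⌉=5 ⌈3145/563⌉=6 ⌈3670/563⌉=7 ⌈4195/563⌉=8 ⌈4720/563⌉=9 ⌈5245/563⌉=10
  n=10…18: ⌈5770/563⌉=11 ⌈6295/563⌉=12 ⌈6820/563⌉=13 ⌈7345/563⌉=14 ⌈7870/563⌉=14 ⌈8395/563⌉=15 ⌈8920/563⌉=16 ⌈9445/563⌉=17 ⌈9970/563⌉=18
s_n = t_(n+1) − t_n for n = 0 … 17 gives
prefix = 111111111111101111
slide a length-5 window over [0..4] … [13..17] (14 windows); first occurrence of each distinct factor:
  [  0..  4] 11111
  [  9.. 13] 11110
  [ 10.. 14] 11101
  [ 11.. 15] 11011
  [ 12.. 16] 10111
  [ 13.. 17] 01111
  (the other 8 windows repeat one of these)
distinct factors: {01111, 10111, 11011, 11101, 11110, 11111}
count = 6  (Sturmian bound for length 5 is 6)

6


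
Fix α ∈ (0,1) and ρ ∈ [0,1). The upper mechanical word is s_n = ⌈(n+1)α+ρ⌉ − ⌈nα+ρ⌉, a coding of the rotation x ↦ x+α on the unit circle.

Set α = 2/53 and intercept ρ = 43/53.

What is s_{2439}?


(n+1)α + ρ = (2440·2 + 43) / 53 = 4923/53
nα + ρ     = (2439·2 + 43) / 53 = 4921/53
⌈4923/53⌉ = 93,  ⌈4921/53⌉ = 93
s_{2439} = 93 − 93 = 0

0


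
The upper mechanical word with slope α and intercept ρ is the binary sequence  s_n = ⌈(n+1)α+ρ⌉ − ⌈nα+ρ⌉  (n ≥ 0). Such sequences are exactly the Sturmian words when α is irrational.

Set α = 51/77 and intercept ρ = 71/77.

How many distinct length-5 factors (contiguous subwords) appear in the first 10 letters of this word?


3

t_n = ⌈(n·51+71)/77⌉ for n = 0 … 10:
  n=0…9: ⌈71/77⌉=1 ⌈122/77⌉=2 ⌈173/77⌉=3 ⌈224/77⌉=3 ⌈275/77⌉=4 ⌈326/77⌉=5 ⌈377/77⌉=5 ⌈428/77⌉=6 ⌈479/77⌉=7 ⌈530/77⌉=7
  n=10: ⌈581/77⌉=8
s_n = t_(n+1) − t_n for n = 0 … 9 gives
prefix = 1101101101
slide a length-5 window over [0..4] … [5..9] (6 windows); first occurrence of each distinct factor:
  [  0..  4] 11011
  [  1..  5] 10110
  [  2..  6] 01101
  (the other 3 windows repeat one of these)
distinct factors: {01101, 10110, 11011}
count = 3  (Sturmian bound for length 5 is 6)


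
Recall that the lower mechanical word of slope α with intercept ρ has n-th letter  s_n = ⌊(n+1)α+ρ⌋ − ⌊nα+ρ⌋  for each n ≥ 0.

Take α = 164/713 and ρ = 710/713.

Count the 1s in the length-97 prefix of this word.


#1s = Σ_{n=0}^{96} s_n = Σ_{n=0}^{96} (⌊(n+1)α+ρ⌋ − ⌊nα+ρ⌋)
the sum telescopes: every ⌊nα+ρ⌋ with 0 < n < 97 appears once with + and once with −, leaving ⌊97α+ρ⌋ − ⌊0·α+ρ⌋
97α + ρ = (97·164 + 710) / 713 = 16618/713
ρ = 710/713
⌊16618/713⌋ = 23,  ⌊710/713⌋ = 0
#1s = 23 − 0 = 23

23


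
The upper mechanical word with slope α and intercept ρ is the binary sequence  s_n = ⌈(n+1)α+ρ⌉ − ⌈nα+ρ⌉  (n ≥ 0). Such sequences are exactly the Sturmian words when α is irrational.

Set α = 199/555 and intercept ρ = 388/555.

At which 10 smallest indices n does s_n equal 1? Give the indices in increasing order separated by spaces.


0 3 6 9 11 14 17 20 23 25

n=0: ⌈587/555⌉−⌈388/555⌉ = 2−1 = 1  ← one
n=1: ⌈786/555⌉−⌈587/555⌉ = 2−2 = 0
n=2: ⌈985/555⌉−⌈786/555⌉ = 2−2 = 0
n=3: ⌈1184/555⌉−⌈985/555⌉ = 3−2 = 1  ← one
n=4: ⌈1383/555⌉−⌈1184/555⌉ = 3−3 = 0
n=5: ⌈1582/555⌉−⌈1383/555⌉ = 3−3 = 0
n=6: ⌈1781/555⌉−⌈1582/555⌉ = 4−3 = 1  ← one
n=7: ⌈1980/555⌉−⌈1781/555⌉ = 4−4 = 0
n=8: ⌈2179/555⌉−⌈1980/555⌉ = 4−4 = 0
n=9: ⌈2378/555⌉−⌈2179/555⌉ = 5−4 = 1  ← one
n=10: ⌈2577/555⌉−⌈2378/555⌉ = 5−5 = 0
n=11: ⌈2776/555⌉−⌈2577/555⌉ = 6−5 = 1  ← one
n=12: ⌈2975/555⌉−⌈2776/555⌉ = 6−6 = 0
n=13: ⌈3174/555⌉−⌈2975/555⌉ = 6−6 = 0
n=14: ⌈3373/555⌉−⌈3174/555⌉ = 7−6 = 1  ← one
n=15: ⌈3572/555⌉−⌈3373/555⌉ = 7−7 = 0
n=16: ⌈3771/555⌉−⌈3572/555⌉ = 7−7 = 0
n=17: ⌈3970/555⌉−⌈3771/555⌉ = 8−7 = 1  ← one
n=18: ⌈4169/555⌉−⌈3970/555⌉ = 8−8 = 0
n=19: ⌈4368/555⌉−⌈4169/555⌉ = 8−8 = 0
n=20: ⌈4567/555⌉−⌈4368/555⌉ = 9−8 = 1  ← one
n=21: ⌈4766/555⌉−⌈4567/555⌉ = 9−9 = 0
n=22: ⌈4965/555⌉−⌈4766/555⌉ = 9−9 = 0
n=23: ⌈5164/555⌉−⌈4965/555⌉ = 10−9 = 1  ← one
n=24: ⌈5363/555⌉−⌈5164/555⌉ = 10−10 = 0
n=25: ⌈5562/555⌉−⌈5363/555⌉ = 11−10 = 1  ← one
positions of the first 10 ones: 0 3 6 9 11 14 17 20 23 25


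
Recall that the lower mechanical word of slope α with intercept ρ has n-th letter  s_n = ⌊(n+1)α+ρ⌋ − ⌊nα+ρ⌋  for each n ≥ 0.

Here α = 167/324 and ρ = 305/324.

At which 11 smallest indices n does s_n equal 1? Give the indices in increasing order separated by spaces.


n=0: ⌊472/324⌋−⌊305/324⌋ = 1−0 = 1  ← one
n=1: ⌊639/324⌋−⌊472/324⌋ = 1−1 = 0
n=2: ⌊806/324⌋−⌊639/324⌋ = 2−1 = 1  ← one
n=3: ⌊973/324⌋−⌊806/324⌋ = 3−2 = 1  ← one
n=4: ⌊1140/324⌋−⌊973/324⌋ = 3−3 = 0
n=5: ⌊1307/324⌋−⌊1140/324⌋ = 4−3 = 1  ← one
n=6: ⌊1474/324⌋−⌊1307/324⌋ = 4−4 = 0
n=7: ⌊1641/324⌋−⌊1474/324⌋ = 5−4 = 1  ← one
n=8: ⌊1808/324⌋−⌊1641/324⌋ = 5−5 = 0
n=9: ⌊1975/324⌋−⌊1808/324⌋ = 6−5 = 1  ← one
n=10: ⌊2142/324⌋−⌊1975/324⌋ = 6−6 = 0
n=11: ⌊2309/324⌋−⌊2142/324⌋ = 7−6 = 1  ← one
n=12: ⌊2476/324⌋−⌊2309/324⌋ = 7−7 = 0
n=13: ⌊2643/324⌋−⌊2476/324⌋ = 8−7 = 1  ← one
n=14: ⌊2810/324⌋−⌊2643/324⌋ = 8−8 = 0
n=15: ⌊2977/324⌋−⌊2810/324⌋ = 9−8 = 1  ← one
n=16: ⌊3144/324⌋−⌊2977/324⌋ = 9−9 = 0
n=17: ⌊3311/324⌋−⌊3144/324⌋ = 10−9 = 1  ← one
n=18: ⌊3478/324⌋−⌊3311/324⌋ = 10−10 = 0
n=19: ⌊3645/324⌋−⌊3478/324⌋ = 11−10 = 1  ← one
positions of the first 11 ones: 0 2 3 5 7 9 11 13 15 17 19

0 2 3 5 7 9 11 13 15 17 19


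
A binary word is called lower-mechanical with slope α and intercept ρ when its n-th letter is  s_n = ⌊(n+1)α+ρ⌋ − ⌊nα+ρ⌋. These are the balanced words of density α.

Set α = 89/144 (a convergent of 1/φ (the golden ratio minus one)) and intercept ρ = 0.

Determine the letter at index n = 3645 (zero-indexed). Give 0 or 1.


1

(n+1)α + ρ = (3646·89) / 144 = 324494/144
nα + ρ     = (3645·89) / 144 = 324405/144
⌊324494/144⌋ = 2253,  ⌊324405/144⌋ = 2252
s_{3645} = 2253 − 2252 = 1


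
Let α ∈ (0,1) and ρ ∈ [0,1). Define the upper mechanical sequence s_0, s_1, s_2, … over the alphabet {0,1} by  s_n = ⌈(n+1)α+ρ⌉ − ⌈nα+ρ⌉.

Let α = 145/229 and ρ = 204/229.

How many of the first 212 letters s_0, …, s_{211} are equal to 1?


135

#1s = Σ_{n=0}^{211} s_n = Σ_{n=0}^{211} (⌈(n+1)α+ρ⌉ − ⌈nα+ρ⌉)
the sum telescopes: every ⌈nα+ρ⌉ with 0 < n < 212 appears once with + and once with −, leaving ⌈212α+ρ⌉ − ⌈0·α+ρ⌉
212α + ρ = (212·145 + 204) / 229 = 30944/229
ρ = 204/229
⌈30944/229⌉ = 136,  ⌈204/229⌉ = 1
#1s = 136 − 1 = 135


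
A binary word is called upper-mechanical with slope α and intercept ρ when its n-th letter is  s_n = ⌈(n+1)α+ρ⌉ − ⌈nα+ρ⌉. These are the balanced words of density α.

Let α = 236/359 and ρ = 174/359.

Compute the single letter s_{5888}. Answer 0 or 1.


(n+1)α + ρ = (5889·236 + 174) / 359 = 1389978/359
nα + ρ     = (5888·236 + 174) / 359 = 1389742/359
⌈1389978/359⌉ = 3872,  ⌈1389742/359⌉ = 3872
s_{5888} = 3872 − 3872 = 0

0


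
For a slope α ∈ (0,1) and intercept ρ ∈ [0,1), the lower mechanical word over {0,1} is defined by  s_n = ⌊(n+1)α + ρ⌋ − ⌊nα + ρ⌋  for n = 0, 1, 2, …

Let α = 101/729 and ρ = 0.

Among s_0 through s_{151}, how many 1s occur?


#1s = Σ_{n=0}^{151} s_n = Σ_{n=0}^{151} (⌊(n+1)α+ρ⌋ − ⌊nα+ρ⌋)
the sum telescopes: every ⌊nα+ρ⌋ with 0 < n < 152 appears once with + and once with −, leaving ⌊152α+ρ⌋ − ⌊0·α+ρ⌋
152α + ρ = (152·101) / 729 = 15352/729
ρ = 0/729
⌊15352/729⌋ = 21,  ⌊0/729⌋ = 0
#1s = 21 − 0 = 21

21


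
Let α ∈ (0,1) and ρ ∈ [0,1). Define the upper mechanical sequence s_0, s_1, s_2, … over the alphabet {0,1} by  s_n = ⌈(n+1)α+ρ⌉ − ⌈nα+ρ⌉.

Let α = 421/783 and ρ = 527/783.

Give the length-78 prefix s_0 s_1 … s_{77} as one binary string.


n=0: ⌈(1·421+527)/783⌉ − ⌈(0·421+527)/783⌉ = ⌈948/783⌉ − ⌈527/783⌉ = 2 − 1 = 1
n=1: ⌈(2·421+527)/783⌉ − ⌈(1·421+527)/783⌉ = ⌈1369/783⌉ − ⌈948/783⌉ = 2 − 2 = 0
n=2: ⌈(3·421+527)/783⌉ − ⌈(2·421+527)/783⌉ = ⌈1790/783⌉ − ⌈1369/783⌉ = 3 − 2 = 1
n=3: ⌈(4·421+527)/783⌉ − ⌈(3·421+527)/783⌉ = ⌈2211/783⌉ − ⌈1790/783⌉ = 3 − 3 = 0
n=4: ⌈(5·421+527)/783⌉ − ⌈(4·421+527)/783⌉ = ⌈2632/783⌉ − ⌈2211/783⌉ = 4 − 3 = 1
n=5: ⌈(6·421+527)/783⌉ − ⌈(5·421+527)/783⌉ = ⌈3053/783⌉ − ⌈2632/783⌉ = 4 − 4 = 0
n=6: ⌈(7·421+527)/783⌉ − ⌈(6·421+527)/783⌉ = ⌈3474/783⌉ − ⌈3053/783⌉ = 5 − 4 = 1
n=7: ⌈(8·421+527)/783⌉ − ⌈(7·421+527)/783⌉ = ⌈3895/783⌉ − ⌈3474/783⌉ = 5 − 5 = 0
n=8: ⌈(9·421+527)/783⌉ − ⌈(8·421+527)/783⌉ = ⌈4316/783⌉ − ⌈3895/783⌉ = 6 − 5 = 1
n=9: ⌈(10·421+527)/783⌉ − ⌈(9·421+527)/783⌉ = ⌈4737/783⌉ − ⌈4316/783⌉ = 7 − 6 = 1
n=10: ⌈(11·421+527)/783⌉ − ⌈(10·421+527)/783⌉ = ⌈5158/783⌉ − ⌈4737/783⌉ = 7 − 7 = 0
n=11: ⌈(12·421+527)/783⌉ − ⌈(11·421+527)/783⌉ = ⌈5579/783⌉ − ⌈5158/783⌉ = 8 − 7 = 1
n=12: ⌈(13·421+527)/783⌉ − ⌈(12·421+527)/783⌉ = ⌈6000/783⌉ − ⌈5579/783⌉ = 8 − 8 = 0
n=13: ⌈(14·421+527)/783⌉ − ⌈(13·421+527)/783⌉ = ⌈6421/783⌉ − ⌈6000/783⌉ = 9 − 8 = 1
n=14: ⌈(15·421+527)/783⌉ − ⌈(14·421+527)/783⌉ = ⌈6842/783⌉ − ⌈6421/783⌉ = 9 − 9 = 0
n=15: ⌈(16·421+527)/783⌉ − ⌈(15·421+527)/783⌉ = ⌈7263/783⌉ − ⌈6842/783⌉ = 10 − 9 = 1
n=16: ⌈(17·421+527)/783⌉ − ⌈(16·421+527)/783⌉ = ⌈7684/783⌉ − ⌈7263/783⌉ = 10 − 10 = 0
n=17: ⌈(18·421+527)/783⌉ − ⌈(17·421+527)/783⌉ = ⌈8105/783⌉ − ⌈7684/783⌉ = 11 − 10 = 1
n=18: ⌈(19·421+527)/783⌉ − ⌈(18·421+527)/783⌉ = ⌈8526/783⌉ − ⌈8105/783⌉ = 11 − 11 = 0
n=19: ⌈(20·421+527)/783⌉ − ⌈(19·421+527)/783⌉ = ⌈8947/783⌉ − ⌈8526/783⌉ = 12 − 11 = 1
n=20: ⌈(21·421+527)/783⌉ − ⌈(20·421+527)/783⌉ = ⌈9368/783⌉ − ⌈8947/783⌉ = 12 − 12 = 0
n=21: ⌈(22·421+527)/783⌉ − ⌈(21·421+527)/783⌉ = ⌈9789/783⌉ − ⌈9368/783⌉ = 13 − 12 = 1
n=22: ⌈(23·421+527)/783⌉ − ⌈(22·421+527)/783⌉ = ⌈10210/783⌉ − ⌈9789/783⌉ = 14 − 13 = 1
n=23: ⌈(24·421+527)/783⌉ − ⌈(23·421+527)/783⌉ = ⌈10631/783⌉ − ⌈10210/783⌉ = 14 − 14 = 0
n=24: ⌈(25·421+527)/783⌉ − ⌈(24·421+527)/783⌉ = ⌈11052/783⌉ − ⌈10631/783⌉ = 15 − 14 = 1
n=25: ⌈(26·421+527)/783⌉ − ⌈(25·421+527)/783⌉ = ⌈11473/783⌉ − ⌈11052/783⌉ = 15 − 15 = 0
n=26: ⌈(27·421+527)/783⌉ − ⌈(26·421+527)/783⌉ = ⌈11894/783⌉ − ⌈11473/783⌉ = 16 − 15 = 1
n=27: ⌈(28·421+527)/783⌉ − ⌈(27·421+527)/783⌉ = ⌈12315/783⌉ − ⌈11894/783⌉ = 16 − 16 = 0
n=28: ⌈(29·421+527)/783⌉ − ⌈(28·421+527)/783⌉ = ⌈12736/783⌉ − ⌈12315/783⌉ = 17 − 16 = 1
n=29: ⌈(30·421+527)/783⌉ − ⌈(29·421+527)/783⌉ = ⌈13157/783⌉ − ⌈12736/783⌉ = 17 − 17 = 0
n=30: ⌈(31·421+527)/783⌉ − ⌈(30·421+527)/783⌉ = ⌈13578/783⌉ − ⌈13157/783⌉ = 18 − 17 = 1
n=31: ⌈(32·421+527)/783⌉ − ⌈(31·421+527)/783⌉ = ⌈13999/783⌉ − ⌈13578/783⌉ = 18 − 18 = 0
n=32: ⌈(33·421+527)/783⌉ − ⌈(32·421+527)/783⌉ = ⌈14420/783⌉ − ⌈13999/783⌉ = 19 − 18 = 1
n=33: ⌈(34·421+527)/783⌉ − ⌈(33·421+527)/783⌉ = ⌈14841/783⌉ − ⌈14420/783⌉ = 19 − 19 = 0
n=34: ⌈(35·421+527)/783⌉ − ⌈(34·421+527)/783⌉ = ⌈15262/783⌉ − ⌈14841/783⌉ = 20 − 19 = 1
n=35: ⌈(36·421+527)/783⌉ − ⌈(35·421+527)/783⌉ = ⌈15683/783⌉ − ⌈15262/783⌉ = 21 − 20 = 1
n=36: ⌈(37·421+527)/783⌉ − ⌈(36·421+527)/783⌉ = ⌈16104/783⌉ − ⌈15683/783⌉ = 21 − 21 = 0
n=37: ⌈(38·421+527)/783⌉ − ⌈(37·421+527)/783⌉ = ⌈16525/783⌉ − ⌈16104/783⌉ = 22 − 21 = 1
n=38: ⌈(39·421+527)/783⌉ − ⌈(38·421+527)/783⌉ = ⌈16946/783⌉ − ⌈16525/783⌉ = 22 − 22 = 0
n=39: ⌈(40·421+527)/783⌉ − ⌈(39·421+527)/783⌉ = ⌈17367/783⌉ − ⌈16946/783⌉ = 23 − 22 = 1
n=40: ⌈(41·421+527)/783⌉ − ⌈(40·421+527)/783⌉ = ⌈17788/783⌉ − ⌈17367/783⌉ = 23 − 23 = 0
n=41: ⌈(42·421+527)/783⌉ − ⌈(41·421+527)/783⌉ = ⌈18209/783⌉ − ⌈17788/783⌉ = 24 − 23 = 1
n=42: ⌈(43·421+527)/783⌉ − ⌈(42·421+527)/783⌉ = ⌈18630/783⌉ − ⌈18209/783⌉ = 24 − 24 = 0
n=43: ⌈(44·421+527)/783⌉ − ⌈(43·421+527)/783⌉ = ⌈19051/783⌉ − ⌈18630/783⌉ = 25 − 24 = 1
n=44: ⌈(45·421+527)/783⌉ − ⌈(44·421+527)/783⌉ = ⌈19472/783⌉ − ⌈19051/783⌉ = 25 − 25 = 0
n=45: ⌈(46·421+527)/783⌉ − ⌈(45·421+527)/783⌉ = ⌈19893/783⌉ − ⌈19472/783⌉ = 26 − 25 = 1
n=46: ⌈(47·421+527)/783⌉ − ⌈(46·421+527)/783⌉ = ⌈20314/783⌉ − ⌈19893/783⌉ = 26 − 26 = 0
n=47: ⌈(48·421+527)/783⌉ − ⌈(47·421+527)/783⌉ = ⌈20735/783⌉ − ⌈20314/783⌉ = 27 − 26 = 1
n=48: ⌈(49·421+527)/783⌉ − ⌈(48·421+527)/783⌉ = ⌈21156/783⌉ − ⌈20735/783⌉ = 28 − 27 = 1
n=49: ⌈(50·421+527)/783⌉ − ⌈(49·421+527)/783⌉ = ⌈21577/783⌉ − ⌈21156/783⌉ = 28 − 28 = 0
n=50: ⌈(51·421+527)/783⌉ − ⌈(50·421+527)/783⌉ = ⌈21998/783⌉ − ⌈21577/783⌉ = 29 − 28 = 1
n=51: ⌈(52·421+527)/783⌉ − ⌈(51·421+527)/783⌉ = ⌈22419/783⌉ − ⌈21998/783⌉ = 29 − 29 = 0
n=52: ⌈(53·421+527)/783⌉ − ⌈(52·421+527)/783⌉ = ⌈22840/783⌉ − ⌈22419/783⌉ = 30 − 29 = 1
n=53: ⌈(54·421+527)/783⌉ − ⌈(53·421+527)/783⌉ = ⌈23261/783⌉ − ⌈22840/783⌉ = 30 − 30 = 0
n=54: ⌈(55·421+527)/783⌉ − ⌈(54·421+527)/783⌉ = ⌈23682/783⌉ − ⌈23261/783⌉ = 31 − 30 = 1
n=55: ⌈(56·421+527)/783⌉ − ⌈(55·421+527)/783⌉ = ⌈24103/783⌉ − ⌈23682/783⌉ = 31 − 31 = 0
n=56: ⌈(57·421+527)/783⌉ − ⌈(56·421+527)/783⌉ = ⌈24524/783⌉ − ⌈24103/783⌉ = 32 − 31 = 1
n=57: ⌈(58·421+527)/783⌉ − ⌈(57·421+527)/783⌉ = ⌈24945/783⌉ − ⌈24524/783⌉ = 32 − 32 = 0
n=58: ⌈(59·421+527)/783⌉ − ⌈(58·421+527)/783⌉ = ⌈25366/783⌉ − ⌈24945/783⌉ = 33 − 32 = 1
n=59: ⌈(60·421+527)/783⌉ − ⌈(59·421+527)/783⌉ = ⌈25787/783⌉ − ⌈25366/783⌉ = 33 − 33 = 0
n=60: ⌈(61·421+527)/783⌉ − ⌈(60·421+527)/783⌉ = ⌈26208/783⌉ − ⌈25787/783⌉ = 34 − 33 = 1
n=61: ⌈(62·421+527)/783⌉ − ⌈(61·421+527)/783⌉ = ⌈26629/783⌉ − ⌈26208/783⌉ = 35 − 34 = 1
n=62: ⌈(63·421+527)/783⌉ − ⌈(62·421+527)/783⌉ = ⌈27050/783⌉ − ⌈26629/783⌉ = 35 − 35 = 0
n=63: ⌈(64·421+527)/783⌉ − ⌈(63·421+527)/783⌉ = ⌈27471/783⌉ − ⌈27050/783⌉ = 36 − 35 = 1
n=64: ⌈(65·421+527)/783⌉ − ⌈(64·421+527)/783⌉ = ⌈27892/783⌉ − ⌈27471/783⌉ = 36 − 36 = 0
n=65: ⌈(66·421+527)/783⌉ − ⌈(65·421+527)/783⌉ = ⌈28313/783⌉ − ⌈27892/783⌉ = 37 − 36 = 1
n=66: ⌈(67·421+527)/783⌉ − ⌈(66·421+527)/783⌉ = ⌈28734/783⌉ − ⌈28313/783⌉ = 37 − 37 = 0
n=67: ⌈(68·421+527)/783⌉ − ⌈(67·421+527)/783⌉ = ⌈29155/783⌉ − ⌈28734/783⌉ = 38 − 37 = 1
n=68: ⌈(69·421+527)/783⌉ − ⌈(68·421+527)/783⌉ = ⌈29576/783⌉ − ⌈29155/783⌉ = 38 − 38 = 0
n=69: ⌈(70·421+527)/783⌉ − ⌈(69·421+527)/783⌉ = ⌈29997/783⌉ − ⌈29576/783⌉ = 39 − 38 = 1
n=70: ⌈(71·421+527)/783⌉ − ⌈(70·421+527)/783⌉ = ⌈30418/783⌉ − ⌈29997/783⌉ = 39 − 39 = 0
n=71: ⌈(72·421+527)/783⌉ − ⌈(71·421+527)/783⌉ = ⌈30839/783⌉ − ⌈30418/783⌉ = 40 − 39 = 1
n=72: ⌈(73·421+527)/783⌉ − ⌈(72·421+527)/783⌉ = ⌈31260/783⌉ − ⌈30839/783⌉ = 40 − 40 = 0
n=73: ⌈(74·421+527)/783⌉ − ⌈(73·421+527)/783⌉ = ⌈31681/783⌉ − ⌈31260/783⌉ = 41 − 40 = 1
n=74: ⌈(75·421+527)/783⌉ − ⌈(74·421+527)/783⌉ = ⌈32102/783⌉ − ⌈31681/783⌉ = 41 − 41 = 0
n=75: ⌈(76·421+527)/783⌉ − ⌈(75·421+527)/783⌉ = ⌈32523/783⌉ − ⌈32102/783⌉ = 42 − 41 = 1
n=76: ⌈(77·421+527)/783⌉ − ⌈(76·421+527)/783⌉ = ⌈32944/783⌉ − ⌈32523/783⌉ = 43 − 42 = 1
n=77: ⌈(78·421+527)/783⌉ − ⌈(77·421+527)/783⌉ = ⌈33365/783⌉ − ⌈32944/783⌉ = 43 − 43 = 0

101010101101010101010110101010101011010101010101101010101010110101010101010110


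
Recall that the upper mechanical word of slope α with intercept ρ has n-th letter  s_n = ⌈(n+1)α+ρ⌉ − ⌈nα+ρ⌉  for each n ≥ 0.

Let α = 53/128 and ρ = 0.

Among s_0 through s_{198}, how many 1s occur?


83

#1s = Σ_{n=0}^{198} s_n = Σ_{n=0}^{198} (⌈(n+1)α+ρ⌉ − ⌈nα+ρ⌉)
the sum telescopes: every ⌈nα+ρ⌉ with 0 < n < 199 appears once with + and once with −, leaving ⌈199α+ρ⌉ − ⌈0·α+ρ⌉
199α + ρ = (199·53) / 128 = 10547/128
ρ = 0/128
⌈10547/128⌉ = 83,  ⌈0/128⌉ = 0
#1s = 83 − 0 = 83


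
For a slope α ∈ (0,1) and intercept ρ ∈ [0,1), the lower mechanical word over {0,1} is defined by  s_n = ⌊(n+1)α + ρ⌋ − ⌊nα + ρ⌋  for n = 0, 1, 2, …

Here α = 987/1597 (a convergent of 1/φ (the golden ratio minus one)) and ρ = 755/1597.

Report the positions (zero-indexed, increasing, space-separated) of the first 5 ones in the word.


0 2 4 5 7

n=0: ⌊1742/1597⌋−⌊755/1597⌋ = 1−0 = 1  ← one
n=1: ⌊2729/1597⌋−⌊1742/1597⌋ = 1−1 = 0
n=2: ⌊3716/1597⌋−⌊2729/1597⌋ = 2−1 = 1  ← one
n=3: ⌊4703/1597⌋−⌊3716/1597⌋ = 2−2 = 0
n=4: ⌊5690/1597⌋−⌊4703/1597⌋ = 3−2 = 1  ← one
n=5: ⌊6677/1597⌋−⌊5690/1597⌋ = 4−3 = 1  ← one
n=6: ⌊7664/1597⌋−⌊6677/1597⌋ = 4−4 = 0
n=7: ⌊8651/1597⌋−⌊7664/1597⌋ = 5−4 = 1  ← one
positions of the first 5 ones: 0 2 4 5 7


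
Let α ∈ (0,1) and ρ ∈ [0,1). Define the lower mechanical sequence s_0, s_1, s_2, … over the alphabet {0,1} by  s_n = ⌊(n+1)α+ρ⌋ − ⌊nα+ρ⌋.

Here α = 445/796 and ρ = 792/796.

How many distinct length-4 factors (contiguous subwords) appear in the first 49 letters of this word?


5

t_n = ⌊(n·445+792)/796⌋ for n = 0 … 49:
  n=0…9: ⌊792/796⌋=0 ⌊1237/796⌋=1 ⌊1682/796⌋=2 ⌊2127/796⌋=2 ⌊2572/796⌋=3 ⌊3017/796⌋=3 ⌊3462/796⌋=4 ⌊3907/796⌋=4 ⌊4352/796⌋=5 ⌊4797/796⌋=6
  n=10…19: ⌊5242/796⌋=6 ⌊5687/796⌋=7 ⌊6132/796⌋=7 ⌊6577/796⌋=8 ⌊7022/796⌋=8 ⌊7467/796⌋=9 ⌊7912/796⌋=9 ⌊8357/796⌋=10 ⌊8802/796⌋=11 ⌊9247/796⌋=11
  n=20…29: ⌊9692/796⌋=12 ⌊10137/796⌋=12 ⌊10582/796⌋=13 ⌊11027/796⌋=13 ⌊11472/796⌋=14 ⌊11917/796⌋=14 ⌊12362/796⌋=15 ⌊12807/796⌋=16 ⌊13252/796⌋=16 ⌊13697/796⌋=17
  n=30…39: ⌊14142/796⌋=17 ⌊14587/796⌋=18 ⌊15032/796⌋=18 ⌊15477/796⌋=19 ⌊15922/796⌋=20 ⌊16367/796⌋=20 ⌊16812/796⌋=21 ⌊17257/796⌋=21 ⌊17702/796⌋=22 ⌊18147/796⌋=22
  n=40…49: ⌊18592/796⌋=23 ⌊19037/796⌋=23 ⌊19482/796⌋=24 ⌊19927/796⌋=25 ⌊20372/796⌋=25 ⌊20817/796⌋=26 ⌊21262/796⌋=26 ⌊21707/796⌋=27 ⌊22152/796⌋=27 ⌊22597/796⌋=28
s_n = t_(n+1) − t_n for n = 0 … 48 gives
prefix = 1101010110101010110101010110101011010101011010101
slide a length-4 window over [0..3] … [45..48] (46 windows); first occurrence of each distinct factor:
  [  0..  3] 1101
  [  1..  4] 1010
  [  2..  5] 0101
  [  5..  8] 1011
  [  6..  9] 0110
  (the other 41 windows repeat one of these)
distinct factors: {0101, 0110, 1010, 1011, 1101}
count = 5  (Sturmian bound for length 4 is 5)


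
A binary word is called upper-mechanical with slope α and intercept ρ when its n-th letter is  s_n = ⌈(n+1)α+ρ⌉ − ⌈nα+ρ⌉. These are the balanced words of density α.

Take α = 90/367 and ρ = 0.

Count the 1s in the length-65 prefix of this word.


16

#1s = Σ_{n=0}^{64} s_n = Σ_{n=0}^{64} (⌈(n+1)α+ρ⌉ − ⌈nα+ρ⌉)
the sum telescopes: every ⌈nα+ρ⌉ with 0 < n < 65 appears once with + and once with −, leaving ⌈65α+ρ⌉ − ⌈0·α+ρ⌉
65α + ρ = (65·90) / 367 = 5850/367
ρ = 0/367
⌈5850/367⌉ = 16,  ⌈0/367⌉ = 0
#1s = 16 − 0 = 16


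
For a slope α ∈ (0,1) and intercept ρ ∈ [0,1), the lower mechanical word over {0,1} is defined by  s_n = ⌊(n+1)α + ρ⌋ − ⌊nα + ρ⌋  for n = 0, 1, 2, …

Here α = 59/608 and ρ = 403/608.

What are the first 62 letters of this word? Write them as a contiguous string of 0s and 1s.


00010000000001000000000010000000001000000000100000000010000000

n=0: ⌊(1·59+403)/608⌋ − ⌊(0·59+403)/608⌋ = ⌊462/608⌋ − ⌊403/608⌋ = 0 − 0 = 0
n=1: ⌊(2·59+403)/608⌋ − ⌊(1·59+403)/608⌋ = ⌊521/608⌋ − ⌊462/608⌋ = 0 − 0 = 0
n=2: ⌊(3·59+403)/608⌋ − ⌊(2·59+403)/608⌋ = ⌊580/608⌋ − ⌊521/608⌋ = 0 − 0 = 0
n=3: ⌊(4·59+403)/608⌋ − ⌊(3·59+403)/608⌋ = ⌊639/608⌋ − ⌊580/608⌋ = 1 − 0 = 1
n=4: ⌊(5·59+403)/608⌋ − ⌊(4·59+403)/608⌋ = ⌊698/608⌋ − ⌊639/608⌋ = 1 − 1 = 0
n=5: ⌊(6·59+403)/608⌋ − ⌊(5·59+403)/608⌋ = ⌊757/608⌋ − ⌊698/608⌋ = 1 − 1 = 0
n=6: ⌊(7·59+403)/608⌋ − ⌊(6·59+403)/608⌋ = ⌊816/608⌋ − ⌊757/608⌋ = 1 − 1 = 0
n=7: ⌊(8·59+403)/608⌋ − ⌊(7·59+403)/608⌋ = ⌊875/608⌋ − ⌊816/608⌋ = 1 − 1 = 0
n=8: ⌊(9·59+403)/608⌋ − ⌊(8·59+403)/608⌋ = ⌊934/608⌋ − ⌊875/608⌋ = 1 − 1 = 0
n=9: ⌊(10·59+403)/608⌋ − ⌊(9·59+403)/608⌋ = ⌊993/608⌋ − ⌊934/608⌋ = 1 − 1 = 0
n=10: ⌊(11·59+403)/608⌋ − ⌊(10·59+403)/608⌋ = ⌊1052/608⌋ − ⌊993/608⌋ = 1 − 1 = 0
n=11: ⌊(12·59+403)/608⌋ − ⌊(11·59+403)/608⌋ = ⌊1111/608⌋ − ⌊1052/608⌋ = 1 − 1 = 0
n=12: ⌊(13·59+403)/608⌋ − ⌊(12·59+403)/608⌋ = ⌊1170/608⌋ − ⌊1111/608⌋ = 1 − 1 = 0
n=13: ⌊(14·59+403)/608⌋ − ⌊(13·59+403)/608⌋ = ⌊1229/608⌋ − ⌊1170/608⌋ = 2 − 1 = 1
n=14: ⌊(15·59+403)/608⌋ − ⌊(14·59+403)/608⌋ = ⌊1288/608⌋ − ⌊1229/608⌋ = 2 − 2 = 0
n=15: ⌊(16·59+403)/608⌋ − ⌊(15·59+403)/608⌋ = ⌊1347/608⌋ − ⌊1288/608⌋ = 2 − 2 = 0
n=16: ⌊(17·59+403)/608⌋ − ⌊(16·59+403)/608⌋ = ⌊1406/608⌋ − ⌊1347/608⌋ = 2 − 2 = 0
n=17: ⌊(18·59+403)/608⌋ − ⌊(17·59+403)/608⌋ = ⌊1465/608⌋ − ⌊1406/608⌋ = 2 − 2 = 0
n=18: ⌊(19·59+403)/608⌋ − ⌊(18·59+403)/608⌋ = ⌊1524/608⌋ − ⌊1465/608⌋ = 2 − 2 = 0
n=19: ⌊(20·59+403)/608⌋ − ⌊(19·59+403)/608⌋ = ⌊1583/608⌋ − ⌊1524/608⌋ = 2 − 2 = 0
n=20: ⌊(21·59+403)/608⌋ − ⌊(20·59+403)/608⌋ = ⌊1642/608⌋ − ⌊1583/608⌋ = 2 − 2 = 0
n=21: ⌊(22·59+403)/608⌋ − ⌊(21·59+403)/608⌋ = ⌊1701/608⌋ − ⌊1642/608⌋ = 2 − 2 = 0
n=22: ⌊(23·59+403)/608⌋ − ⌊(22·59+403)/608⌋ = ⌊1760/608⌋ − ⌊1701/608⌋ = 2 − 2 = 0
n=23: ⌊(24·59+403)/608⌋ − ⌊(23·59+403)/608⌋ = ⌊1819/608⌋ − ⌊1760/608⌋ = 2 − 2 = 0
n=24: ⌊(25·59+403)/608⌋ − ⌊(24·59+403)/608⌋ = ⌊1878/608⌋ − ⌊1819/608⌋ = 3 − 2 = 1
n=25: ⌊(26·59+403)/608⌋ − ⌊(25·59+403)/608⌋ = ⌊1937/608⌋ − ⌊1878/608⌋ = 3 − 3 = 0
n=26: ⌊(27·59+403)/608⌋ − ⌊(26·59+403)/608⌋ = ⌊1996/608⌋ − ⌊1937/608⌋ = 3 − 3 = 0
n=27: ⌊(28·59+403)/608⌋ − ⌊(27·59+403)/608⌋ = ⌊2055/608⌋ − ⌊1996/608⌋ = 3 − 3 = 0
n=28: ⌊(29·59+403)/608⌋ − ⌊(28·59+403)/608⌋ = ⌊2114/608⌋ − ⌊2055/608⌋ = 3 − 3 = 0
n=29: ⌊(30·59+403)/608⌋ − ⌊(29·59+403)/608⌋ = ⌊2173/608⌋ − ⌊2114/608⌋ = 3 − 3 = 0
n=30: ⌊(31·59+403)/608⌋ − ⌊(30·59+403)/608⌋ = ⌊2232/608⌋ − ⌊2173/608⌋ = 3 − 3 = 0
n=31: ⌊(32·59+403)/608⌋ − ⌊(31·59+403)/608⌋ = ⌊2291/608⌋ − ⌊2232/608⌋ = 3 − 3 = 0
n=32: ⌊(33·59+403)/608⌋ − ⌊(32·59+403)/608⌋ = ⌊2350/608⌋ − ⌊2291/608⌋ = 3 − 3 = 0
n=33: ⌊(34·59+403)/608⌋ − ⌊(33·59+403)/608⌋ = ⌊2409/608⌋ − ⌊2350/608⌋ = 3 − 3 = 0
n=34: ⌊(35·59+403)/608⌋ − ⌊(34·59+403)/608⌋ = ⌊2468/608⌋ − ⌊2409/608⌋ = 4 − 3 = 1
n=35: ⌊(36·59+403)/608⌋ − ⌊(35·59+403)/608⌋ = ⌊2527/608⌋ − ⌊2468/608⌋ = 4 − 4 = 0
n=36: ⌊(37·59+403)/608⌋ − ⌊(36·59+403)/608⌋ = ⌊2586/608⌋ − ⌊2527/608⌋ = 4 − 4 = 0
n=37: ⌊(38·59+403)/608⌋ − ⌊(37·59+403)/608⌋ = ⌊2645/608⌋ − ⌊2586/608⌋ = 4 − 4 = 0
n=38: ⌊(39·59+403)/608⌋ − ⌊(38·59+403)/608⌋ = ⌊2704/608⌋ − ⌊2645/608⌋ = 4 − 4 = 0
n=39: ⌊(40·59+403)/608⌋ − ⌊(39·59+403)/608⌋ = ⌊2763/608⌋ − ⌊2704/608⌋ = 4 − 4 = 0
n=40: ⌊(41·59+403)/608⌋ − ⌊(40·59+403)/608⌋ = ⌊2822/608⌋ − ⌊2763/608⌋ = 4 − 4 = 0
n=41: ⌊(42·59+403)/608⌋ − ⌊(41·59+403)/608⌋ = ⌊2881/608⌋ − ⌊2822/608⌋ = 4 − 4 = 0
n=42: ⌊(43·59+403)/608⌋ − ⌊(42·59+403)/608⌋ = ⌊2940/608⌋ − ⌊2881/608⌋ = 4 − 4 = 0
n=43: ⌊(44·59+403)/608⌋ − ⌊(43·59+403)/608⌋ = ⌊2999/608⌋ − ⌊2940/608⌋ = 4 − 4 = 0
n=44: ⌊(45·59+403)/608⌋ − ⌊(44·59+403)/608⌋ = ⌊3058/608⌋ − ⌊2999/608⌋ = 5 − 4 = 1
n=45: ⌊(46·59+403)/608⌋ − ⌊(45·59+403)/608⌋ = ⌊3117/608⌋ − ⌊3058/608⌋ = 5 − 5 = 0
n=46: ⌊(47·59+403)/608⌋ − ⌊(46·59+403)/608⌋ = ⌊3176/608⌋ − ⌊3117/608⌋ = 5 − 5 = 0
n=47: ⌊(48·59+403)/608⌋ − ⌊(47·59+403)/608⌋ = ⌊3235/608⌋ − ⌊3176/608⌋ = 5 − 5 = 0
n=48: ⌊(49·59+403)/608⌋ − ⌊(48·59+403)/608⌋ = ⌊3294/608⌋ − ⌊3235/608⌋ = 5 − 5 = 0
n=49: ⌊(50·59+403)/608⌋ − ⌊(49·59+403)/608⌋ = ⌊3353/608⌋ − ⌊3294/608⌋ = 5 − 5 = 0
n=50: ⌊(51·59+403)/608⌋ − ⌊(50·59+403)/608⌋ = ⌊3412/608⌋ − ⌊3353/608⌋ = 5 − 5 = 0
n=51: ⌊(52·59+403)/608⌋ − ⌊(51·59+403)/608⌋ = ⌊3471/608⌋ − ⌊3412/608⌋ = 5 − 5 = 0
n=52: ⌊(53·59+403)/608⌋ − ⌊(52·59+403)/608⌋ = ⌊3530/608⌋ − ⌊3471/608⌋ = 5 − 5 = 0
n=53: ⌊(54·59+403)/608⌋ − ⌊(53·59+403)/608⌋ = ⌊3589/608⌋ − ⌊3530/608⌋ = 5 − 5 = 0
n=54: ⌊(55·59+403)/608⌋ − ⌊(54·59+403)/608⌋ = ⌊3648/608⌋ − ⌊3589/608⌋ = 6 − 5 = 1
n=55: ⌊(56·59+403)/608⌋ − ⌊(55·59+403)/608⌋ = ⌊3707/608⌋ − ⌊3648/608⌋ = 6 − 6 = 0
n=56: ⌊(57·59+403)/608⌋ − ⌊(56·59+403)/608⌋ = ⌊3766/608⌋ − ⌊3707/608⌋ = 6 − 6 = 0
n=57: ⌊(58·59+403)/608⌋ − ⌊(57·59+403)/608⌋ = ⌊3825/608⌋ − ⌊3766/608⌋ = 6 − 6 = 0
n=58: ⌊(59·59+403)/608⌋ − ⌊(58·59+403)/608⌋ = ⌊3884/608⌋ − ⌊3825/608⌋ = 6 − 6 = 0
n=59: ⌊(60·59+403)/608⌋ − ⌊(59·59+403)/608⌋ = ⌊3943/608⌋ − ⌊3884/608⌋ = 6 − 6 = 0
n=60: ⌊(61·59+403)/608⌋ − ⌊(60·59+403)/608⌋ = ⌊4002/608⌋ − ⌊3943/608⌋ = 6 − 6 = 0
n=61: ⌊(62·59+403)/608⌋ − ⌊(61·59+403)/608⌋ = ⌊4061/608⌋ − ⌊4002/608⌋ = 6 − 6 = 0
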